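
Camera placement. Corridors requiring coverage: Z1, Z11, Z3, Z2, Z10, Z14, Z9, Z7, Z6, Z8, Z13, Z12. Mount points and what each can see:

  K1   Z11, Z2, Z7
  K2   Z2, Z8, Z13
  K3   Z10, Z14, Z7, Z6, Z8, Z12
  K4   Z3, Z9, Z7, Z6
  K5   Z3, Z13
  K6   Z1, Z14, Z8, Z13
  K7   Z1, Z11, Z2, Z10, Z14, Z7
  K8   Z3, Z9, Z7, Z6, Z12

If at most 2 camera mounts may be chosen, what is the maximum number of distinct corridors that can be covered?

10

Choosing K7, K8 covers {Z1, Z11, Z3, Z2, Z10, Z14, Z9, Z7, Z6, Z12} — 10 corridors.
No choice of 2 camera mounts does better; here Z8, Z13 are left uncovered.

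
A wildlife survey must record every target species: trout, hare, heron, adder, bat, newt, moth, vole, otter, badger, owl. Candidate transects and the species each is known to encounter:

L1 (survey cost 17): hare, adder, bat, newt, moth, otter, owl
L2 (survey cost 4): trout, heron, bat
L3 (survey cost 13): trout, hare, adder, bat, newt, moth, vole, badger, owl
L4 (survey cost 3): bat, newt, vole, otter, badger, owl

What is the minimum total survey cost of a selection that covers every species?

L2, L3, L4 cover every species at survey cost 4 + 13 + 3 = 20.
Any cover uses at least 3 transects; among all covering selections none totals below 20.

20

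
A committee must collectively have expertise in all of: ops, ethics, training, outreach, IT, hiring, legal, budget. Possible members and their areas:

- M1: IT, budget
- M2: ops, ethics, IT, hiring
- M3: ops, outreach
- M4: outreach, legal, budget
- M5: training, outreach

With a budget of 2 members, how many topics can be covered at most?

7

Choosing M2, M4 covers {ops, ethics, outreach, IT, hiring, legal, budget} — 7 topics.
No choice of 2 members does better; here training is left uncovered.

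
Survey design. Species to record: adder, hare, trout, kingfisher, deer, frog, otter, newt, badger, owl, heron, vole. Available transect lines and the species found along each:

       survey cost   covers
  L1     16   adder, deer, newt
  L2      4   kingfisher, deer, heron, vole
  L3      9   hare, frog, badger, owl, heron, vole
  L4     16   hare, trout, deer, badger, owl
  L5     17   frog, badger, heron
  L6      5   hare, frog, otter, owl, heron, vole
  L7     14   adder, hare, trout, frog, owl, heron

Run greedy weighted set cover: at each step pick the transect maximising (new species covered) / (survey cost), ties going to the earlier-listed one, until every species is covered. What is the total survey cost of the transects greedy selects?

48

Pick 1: L6 adds 6 new (hare, frog, otter, owl, heron, vole) at survey cost 5 (ratio 6/5).
Pick 2: L2 adds 2 new (kingfisher, deer) at survey cost 4 (ratio 2/4).
Pick 3: L7 adds 2 new (adder, trout) at survey cost 14 (ratio 2/14).
Pick 4: L3 adds 1 new (badger) at survey cost 9 (ratio 1/9).
Pick 5: L1 adds 1 new (newt) at survey cost 16 (ratio 1/16).
Greedy total survey cost: 5 + 4 + 14 + 9 + 16 = 48. (The true optimum is 41, so greedy overshoots here.)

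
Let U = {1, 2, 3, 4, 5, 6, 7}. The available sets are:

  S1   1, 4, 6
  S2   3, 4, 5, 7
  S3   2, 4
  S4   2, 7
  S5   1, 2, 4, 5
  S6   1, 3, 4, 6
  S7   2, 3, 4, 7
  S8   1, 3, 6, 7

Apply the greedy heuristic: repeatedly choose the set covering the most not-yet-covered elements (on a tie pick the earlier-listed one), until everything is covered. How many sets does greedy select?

Pick 1: S2 covers 4 new elements (3, 4, 5, 7).
Pick 2: S1 covers 2 new elements (1, 6).
Pick 3: S3 covers 1 new elements (2).
Greedy uses 3 sets. (The true minimum is 2.)

3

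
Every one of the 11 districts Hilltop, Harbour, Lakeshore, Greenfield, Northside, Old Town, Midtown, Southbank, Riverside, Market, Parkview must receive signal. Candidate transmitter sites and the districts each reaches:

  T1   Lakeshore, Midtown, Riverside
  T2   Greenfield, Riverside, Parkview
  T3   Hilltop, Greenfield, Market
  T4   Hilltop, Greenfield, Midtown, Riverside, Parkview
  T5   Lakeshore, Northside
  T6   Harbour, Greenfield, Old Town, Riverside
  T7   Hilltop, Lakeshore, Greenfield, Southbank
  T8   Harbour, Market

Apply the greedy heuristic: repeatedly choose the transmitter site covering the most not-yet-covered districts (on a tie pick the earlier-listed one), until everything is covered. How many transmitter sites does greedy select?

Pick 1: T4 covers 5 new districts (Hilltop, Greenfield, Midtown, Riverside, Parkview).
Pick 2: T5 covers 2 new districts (Lakeshore, Northside).
Pick 3: T6 covers 2 new districts (Harbour, Old Town).
Pick 4: T3 covers 1 new districts (Market).
Pick 5: T7 covers 1 new districts (Southbank).
Greedy uses 5 transmitter sites.

5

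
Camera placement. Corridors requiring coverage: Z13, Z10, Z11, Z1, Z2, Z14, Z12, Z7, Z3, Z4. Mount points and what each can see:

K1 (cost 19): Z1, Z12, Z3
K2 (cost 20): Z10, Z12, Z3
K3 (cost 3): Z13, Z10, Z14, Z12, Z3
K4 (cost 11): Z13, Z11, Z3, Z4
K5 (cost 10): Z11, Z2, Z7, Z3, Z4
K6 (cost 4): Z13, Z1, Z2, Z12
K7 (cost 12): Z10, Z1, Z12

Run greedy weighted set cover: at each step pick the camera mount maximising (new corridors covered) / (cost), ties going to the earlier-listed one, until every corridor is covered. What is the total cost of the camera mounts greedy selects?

17

Pick 1: K3 adds 5 new (Z13, Z10, Z14, Z12, Z3) at cost 3 (ratio 5/3).
Pick 2: K6 adds 2 new (Z1, Z2) at cost 4 (ratio 2/4).
Pick 3: K5 adds 3 new (Z11, Z7, Z4) at cost 10 (ratio 3/10).
Greedy total cost: 3 + 4 + 10 = 17.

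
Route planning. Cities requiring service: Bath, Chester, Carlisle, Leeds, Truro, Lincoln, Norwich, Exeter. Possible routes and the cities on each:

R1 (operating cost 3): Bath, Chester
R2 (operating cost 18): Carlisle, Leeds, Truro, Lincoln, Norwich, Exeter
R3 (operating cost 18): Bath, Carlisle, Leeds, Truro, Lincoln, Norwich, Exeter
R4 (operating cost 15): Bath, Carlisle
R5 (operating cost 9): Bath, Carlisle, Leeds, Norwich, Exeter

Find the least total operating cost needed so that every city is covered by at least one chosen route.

21

R1, R2 cover every city at operating cost 3 + 18 = 21.
Any cover uses at least 2 routes; among all covering selections none totals below 21.
Greedy by coverage-per-operating cost would pick R1, R5, R2 for 30 — worse than the optimum 21.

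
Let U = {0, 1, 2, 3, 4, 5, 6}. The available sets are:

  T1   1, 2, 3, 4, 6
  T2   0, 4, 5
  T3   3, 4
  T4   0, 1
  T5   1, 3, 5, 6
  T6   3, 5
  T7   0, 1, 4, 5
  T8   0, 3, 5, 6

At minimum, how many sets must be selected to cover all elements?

2

T1, T2 together cover {0, 1, 2, 3, 4, 5, 6} — every element.
No single set contains all 7 elements, so 2 is optimal.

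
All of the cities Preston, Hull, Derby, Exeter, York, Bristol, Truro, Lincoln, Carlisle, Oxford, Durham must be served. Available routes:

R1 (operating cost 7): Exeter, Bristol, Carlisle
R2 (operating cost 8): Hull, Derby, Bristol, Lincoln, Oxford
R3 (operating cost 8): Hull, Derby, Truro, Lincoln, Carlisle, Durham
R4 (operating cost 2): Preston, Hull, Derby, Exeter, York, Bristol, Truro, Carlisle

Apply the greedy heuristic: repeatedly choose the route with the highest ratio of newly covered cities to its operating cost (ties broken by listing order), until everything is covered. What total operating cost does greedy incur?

18

Pick 1: R4 adds 8 new (Preston, Hull, Derby, Exeter, York, Bristol, Truro, Carlisle) at operating cost 2 (ratio 8/2).
Pick 2: R2 adds 2 new (Lincoln, Oxford) at operating cost 8 (ratio 2/8).
Pick 3: R3 adds 1 new (Durham) at operating cost 8 (ratio 1/8).
Greedy total operating cost: 2 + 8 + 8 = 18.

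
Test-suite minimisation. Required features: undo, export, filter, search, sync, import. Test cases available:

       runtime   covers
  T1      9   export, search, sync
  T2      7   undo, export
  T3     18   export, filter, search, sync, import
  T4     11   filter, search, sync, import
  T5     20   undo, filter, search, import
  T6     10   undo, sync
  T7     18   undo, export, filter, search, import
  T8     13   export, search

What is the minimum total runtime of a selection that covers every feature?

T2, T4 cover every feature at runtime 7 + 11 = 18.
Any cover uses at least 2 test cases; among all covering selections none totals below 18.

18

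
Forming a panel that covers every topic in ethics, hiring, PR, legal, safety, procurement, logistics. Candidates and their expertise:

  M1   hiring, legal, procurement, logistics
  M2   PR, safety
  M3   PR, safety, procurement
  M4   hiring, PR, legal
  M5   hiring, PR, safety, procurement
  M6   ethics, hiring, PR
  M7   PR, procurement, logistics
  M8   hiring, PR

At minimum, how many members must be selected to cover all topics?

M1, M2, M6 together cover {ethics, hiring, PR, legal, safety, procurement, logistics} — every topic.
No 2 of the 8 members cover everything (all 28 pairs fall short), so 3 is minimum.

3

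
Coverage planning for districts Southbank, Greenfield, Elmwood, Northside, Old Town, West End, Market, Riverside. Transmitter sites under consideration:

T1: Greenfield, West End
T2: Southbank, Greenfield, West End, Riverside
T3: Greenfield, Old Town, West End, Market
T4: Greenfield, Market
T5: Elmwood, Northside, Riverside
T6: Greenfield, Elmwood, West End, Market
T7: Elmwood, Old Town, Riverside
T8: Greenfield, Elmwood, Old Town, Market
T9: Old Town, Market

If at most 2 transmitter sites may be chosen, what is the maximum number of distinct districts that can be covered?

Choosing T2, T8 covers {Southbank, Greenfield, Elmwood, Old Town, West End, Market, Riverside} — 7 districts.
No choice of 2 transmitter sites does better; here Northside is left uncovered.

7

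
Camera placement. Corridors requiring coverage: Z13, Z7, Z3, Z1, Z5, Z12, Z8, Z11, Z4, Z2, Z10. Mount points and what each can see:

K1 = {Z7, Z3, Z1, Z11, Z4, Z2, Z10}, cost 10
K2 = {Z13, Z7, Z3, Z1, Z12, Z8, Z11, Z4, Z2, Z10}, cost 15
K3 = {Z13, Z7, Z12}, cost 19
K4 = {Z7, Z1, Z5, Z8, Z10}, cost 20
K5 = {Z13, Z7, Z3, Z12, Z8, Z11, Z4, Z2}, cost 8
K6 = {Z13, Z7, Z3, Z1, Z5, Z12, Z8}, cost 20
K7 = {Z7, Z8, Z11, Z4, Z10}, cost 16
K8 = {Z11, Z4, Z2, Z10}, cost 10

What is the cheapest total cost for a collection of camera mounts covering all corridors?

28

K4, K5 cover every corridor at cost 20 + 8 = 28.
Any cover uses at least 2 camera mounts; among all covering selections none totals below 28.
Greedy by coverage-per-cost would pick K5, K1, K4 for 38 — worse than the optimum 28.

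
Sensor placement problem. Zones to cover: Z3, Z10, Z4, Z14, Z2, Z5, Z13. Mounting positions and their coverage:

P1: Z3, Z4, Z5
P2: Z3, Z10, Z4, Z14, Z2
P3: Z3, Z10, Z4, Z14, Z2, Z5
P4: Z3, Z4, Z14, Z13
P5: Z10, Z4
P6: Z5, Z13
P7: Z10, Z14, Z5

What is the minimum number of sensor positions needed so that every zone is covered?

2

P2, P6 together cover {Z3, Z10, Z4, Z14, Z2, Z5, Z13} — every zone.
No single sensor position contains all 7 zones, so 2 is optimal.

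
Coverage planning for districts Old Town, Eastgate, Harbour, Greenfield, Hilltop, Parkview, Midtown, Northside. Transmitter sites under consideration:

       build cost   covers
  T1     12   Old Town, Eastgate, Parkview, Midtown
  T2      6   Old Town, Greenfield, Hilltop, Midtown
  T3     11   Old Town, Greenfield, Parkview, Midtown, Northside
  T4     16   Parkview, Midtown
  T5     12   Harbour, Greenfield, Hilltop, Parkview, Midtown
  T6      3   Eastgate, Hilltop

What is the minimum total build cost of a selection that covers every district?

T3, T5, T6 cover every district at build cost 11 + 12 + 3 = 26.
Any cover uses at least 3 transmitter sites; among all covering selections none totals below 26.

26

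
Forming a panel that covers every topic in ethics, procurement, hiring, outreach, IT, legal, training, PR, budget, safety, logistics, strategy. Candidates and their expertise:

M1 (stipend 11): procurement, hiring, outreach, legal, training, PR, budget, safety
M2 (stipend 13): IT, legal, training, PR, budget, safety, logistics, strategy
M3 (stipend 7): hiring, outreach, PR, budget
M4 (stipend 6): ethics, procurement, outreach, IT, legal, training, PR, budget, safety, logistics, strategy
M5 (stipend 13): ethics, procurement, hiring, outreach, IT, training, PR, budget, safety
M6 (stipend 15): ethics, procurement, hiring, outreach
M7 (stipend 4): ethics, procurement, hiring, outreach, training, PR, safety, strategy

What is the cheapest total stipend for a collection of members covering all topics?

10

M4, M7 cover every topic at stipend 6 + 4 = 10.
Any cover uses at least 2 members; among all covering selections none totals below 10.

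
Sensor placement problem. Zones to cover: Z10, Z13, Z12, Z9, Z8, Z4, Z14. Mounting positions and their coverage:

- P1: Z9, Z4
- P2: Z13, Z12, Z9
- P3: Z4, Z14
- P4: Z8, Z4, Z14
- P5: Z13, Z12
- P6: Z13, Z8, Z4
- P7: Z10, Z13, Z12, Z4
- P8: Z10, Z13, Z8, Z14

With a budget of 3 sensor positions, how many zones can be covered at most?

7

Choosing P1, P2, P8 covers {Z10, Z13, Z12, Z9, Z8, Z4, Z14} — 7 zones.
That is all 7 zones.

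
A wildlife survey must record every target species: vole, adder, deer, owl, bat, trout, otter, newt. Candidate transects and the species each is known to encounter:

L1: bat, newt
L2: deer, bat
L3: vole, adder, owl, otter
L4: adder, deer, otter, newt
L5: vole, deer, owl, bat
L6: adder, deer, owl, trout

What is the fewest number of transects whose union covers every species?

L1, L3, L6 together cover {vole, adder, deer, owl, bat, trout, otter, newt} — every species.
No 2 of the 6 transects cover everything (all 15 pairs fall short), so 3 is minimum.

3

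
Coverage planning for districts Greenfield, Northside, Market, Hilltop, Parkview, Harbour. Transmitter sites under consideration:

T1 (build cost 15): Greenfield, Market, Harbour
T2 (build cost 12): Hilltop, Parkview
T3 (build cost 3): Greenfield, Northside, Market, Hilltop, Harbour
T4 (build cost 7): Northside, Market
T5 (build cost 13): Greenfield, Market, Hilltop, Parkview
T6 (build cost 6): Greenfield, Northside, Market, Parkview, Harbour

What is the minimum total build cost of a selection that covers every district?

T3, T6 cover every district at build cost 3 + 6 = 9.
Any cover uses at least 2 transmitter sites; among all covering selections none totals below 9.

9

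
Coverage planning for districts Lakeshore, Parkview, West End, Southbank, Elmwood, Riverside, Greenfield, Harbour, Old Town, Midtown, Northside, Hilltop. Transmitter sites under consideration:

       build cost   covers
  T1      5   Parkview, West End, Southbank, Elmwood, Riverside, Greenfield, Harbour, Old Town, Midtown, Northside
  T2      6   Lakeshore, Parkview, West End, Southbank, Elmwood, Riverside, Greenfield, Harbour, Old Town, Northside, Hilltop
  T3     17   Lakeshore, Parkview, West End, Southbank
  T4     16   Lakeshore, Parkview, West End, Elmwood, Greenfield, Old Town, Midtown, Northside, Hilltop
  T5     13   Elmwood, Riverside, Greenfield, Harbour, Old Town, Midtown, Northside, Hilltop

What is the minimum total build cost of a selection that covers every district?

11

T1, T2 cover every district at build cost 5 + 6 = 11.
Any cover uses at least 2 transmitter sites; among all covering selections none totals below 11.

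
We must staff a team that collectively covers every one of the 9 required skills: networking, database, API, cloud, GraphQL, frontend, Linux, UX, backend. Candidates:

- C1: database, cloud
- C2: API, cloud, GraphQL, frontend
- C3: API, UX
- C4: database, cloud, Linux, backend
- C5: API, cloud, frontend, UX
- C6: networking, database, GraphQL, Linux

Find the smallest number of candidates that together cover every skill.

C4, C5, C6 together cover {networking, database, API, cloud, GraphQL, frontend, Linux, UX, backend} — every skill.
No 2 of the 6 candidates cover everything (all 15 pairs fall short), so 3 is minimum.

3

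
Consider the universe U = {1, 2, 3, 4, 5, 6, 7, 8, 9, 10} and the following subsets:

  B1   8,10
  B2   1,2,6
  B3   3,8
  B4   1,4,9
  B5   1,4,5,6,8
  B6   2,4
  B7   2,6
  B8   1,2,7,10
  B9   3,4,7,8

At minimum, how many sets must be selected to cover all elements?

B3, B4, B5, B8 together cover {1, 2, 3, 4, 5, 6, 7, 8, 9, 10} — every element.
No 3 of the 9 sets cover everything (all 84 triples fall short), so 4 is minimum.

4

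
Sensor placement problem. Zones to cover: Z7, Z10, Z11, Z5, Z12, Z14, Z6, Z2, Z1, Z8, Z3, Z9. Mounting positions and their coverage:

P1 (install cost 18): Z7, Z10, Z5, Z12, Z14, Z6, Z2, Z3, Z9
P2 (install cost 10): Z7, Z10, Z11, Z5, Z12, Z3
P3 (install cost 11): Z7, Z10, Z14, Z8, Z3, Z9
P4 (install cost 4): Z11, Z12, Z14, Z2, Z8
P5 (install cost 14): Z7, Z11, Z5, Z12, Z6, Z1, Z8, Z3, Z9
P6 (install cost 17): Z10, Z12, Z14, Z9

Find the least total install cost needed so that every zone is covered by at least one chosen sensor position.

28

P2, P4, P5 cover every zone at install cost 10 + 4 + 14 = 28.
Any cover uses at least 2 sensor positions; among all covering selections none totals below 28.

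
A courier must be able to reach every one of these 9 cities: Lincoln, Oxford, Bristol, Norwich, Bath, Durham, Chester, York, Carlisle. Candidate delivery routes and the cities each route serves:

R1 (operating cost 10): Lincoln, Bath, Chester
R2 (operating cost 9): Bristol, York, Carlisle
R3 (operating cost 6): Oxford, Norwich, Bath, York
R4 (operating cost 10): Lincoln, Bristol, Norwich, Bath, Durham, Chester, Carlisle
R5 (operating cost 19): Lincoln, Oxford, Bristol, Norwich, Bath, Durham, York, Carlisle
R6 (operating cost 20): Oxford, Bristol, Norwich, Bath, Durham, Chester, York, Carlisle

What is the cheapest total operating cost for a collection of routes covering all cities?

16

R3, R4 cover every city at operating cost 6 + 10 = 16.
Any cover uses at least 2 routes; among all covering selections none totals below 16.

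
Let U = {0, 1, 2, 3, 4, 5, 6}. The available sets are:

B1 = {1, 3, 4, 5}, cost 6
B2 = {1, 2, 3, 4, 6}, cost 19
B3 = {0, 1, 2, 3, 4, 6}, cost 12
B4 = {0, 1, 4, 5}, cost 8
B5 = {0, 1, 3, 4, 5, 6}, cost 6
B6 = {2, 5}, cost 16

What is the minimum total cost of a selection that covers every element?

18

B1, B3 cover every element at cost 6 + 12 = 18.
Any cover uses at least 2 sets; among all covering selections none totals below 18.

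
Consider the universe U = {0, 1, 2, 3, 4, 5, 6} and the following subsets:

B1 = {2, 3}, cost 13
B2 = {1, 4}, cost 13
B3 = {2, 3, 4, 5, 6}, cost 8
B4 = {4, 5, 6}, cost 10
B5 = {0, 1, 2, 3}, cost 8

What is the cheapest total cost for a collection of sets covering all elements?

B3, B5 cover every element at cost 8 + 8 = 16.
Any cover uses at least 2 sets; among all covering selections none totals below 16.

16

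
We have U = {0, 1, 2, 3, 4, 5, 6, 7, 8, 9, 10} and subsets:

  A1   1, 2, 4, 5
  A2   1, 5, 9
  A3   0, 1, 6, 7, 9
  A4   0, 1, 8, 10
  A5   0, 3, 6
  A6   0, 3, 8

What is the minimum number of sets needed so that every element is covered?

4

A1, A3, A4, A5 together cover {0, 1, 2, 3, 4, 5, 6, 7, 8, 9, 10} — every element.
No 3 of the 6 sets cover everything (all 20 triples fall short), so 4 is minimum.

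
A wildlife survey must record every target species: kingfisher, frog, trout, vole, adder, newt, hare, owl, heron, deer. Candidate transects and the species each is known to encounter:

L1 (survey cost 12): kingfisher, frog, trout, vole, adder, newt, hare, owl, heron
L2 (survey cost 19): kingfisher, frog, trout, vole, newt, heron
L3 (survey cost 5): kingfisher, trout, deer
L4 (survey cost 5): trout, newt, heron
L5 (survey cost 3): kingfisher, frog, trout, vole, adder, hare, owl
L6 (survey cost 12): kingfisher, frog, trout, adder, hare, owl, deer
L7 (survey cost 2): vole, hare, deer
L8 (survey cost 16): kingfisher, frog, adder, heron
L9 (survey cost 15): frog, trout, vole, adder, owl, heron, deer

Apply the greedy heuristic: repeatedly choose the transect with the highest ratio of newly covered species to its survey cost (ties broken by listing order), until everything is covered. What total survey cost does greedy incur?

Pick 1: L5 adds 7 new (kingfisher, frog, trout, vole, adder, hare, owl) at survey cost 3 (ratio 7/3).
Pick 2: L7 adds 1 new (deer) at survey cost 2 (ratio 1/2).
Pick 3: L4 adds 2 new (newt, heron) at survey cost 5 (ratio 2/5).
Greedy total survey cost: 3 + 2 + 5 = 10.

10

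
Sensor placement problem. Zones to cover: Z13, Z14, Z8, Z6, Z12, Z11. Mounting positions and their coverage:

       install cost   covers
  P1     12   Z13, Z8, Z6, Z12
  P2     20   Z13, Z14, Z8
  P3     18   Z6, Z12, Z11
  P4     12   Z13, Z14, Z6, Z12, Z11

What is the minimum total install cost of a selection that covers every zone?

P1, P4 cover every zone at install cost 12 + 12 = 24.
Any cover uses at least 2 sensor positions; among all covering selections none totals below 24.

24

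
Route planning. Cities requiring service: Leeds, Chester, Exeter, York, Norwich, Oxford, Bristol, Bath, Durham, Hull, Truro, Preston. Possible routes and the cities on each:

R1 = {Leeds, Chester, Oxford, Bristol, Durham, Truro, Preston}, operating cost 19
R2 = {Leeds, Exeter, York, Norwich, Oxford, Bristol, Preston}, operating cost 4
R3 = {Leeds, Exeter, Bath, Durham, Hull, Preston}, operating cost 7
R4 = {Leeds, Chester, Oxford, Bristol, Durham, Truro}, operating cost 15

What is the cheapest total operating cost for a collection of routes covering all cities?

26

R2, R3, R4 cover every city at operating cost 4 + 7 + 15 = 26.
Any cover uses at least 3 routes; among all covering selections none totals below 26.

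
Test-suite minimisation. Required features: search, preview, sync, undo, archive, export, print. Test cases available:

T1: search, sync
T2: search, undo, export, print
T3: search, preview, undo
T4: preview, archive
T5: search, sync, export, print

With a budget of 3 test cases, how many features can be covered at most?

Choosing T1, T2, T4 covers {search, preview, sync, undo, archive, export, print} — 7 features.
That is all 7 features.

7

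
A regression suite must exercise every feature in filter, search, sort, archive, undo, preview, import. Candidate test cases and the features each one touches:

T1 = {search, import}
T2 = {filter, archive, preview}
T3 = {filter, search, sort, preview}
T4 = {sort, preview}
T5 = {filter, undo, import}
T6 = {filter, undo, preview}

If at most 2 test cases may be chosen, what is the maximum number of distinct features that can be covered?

6

Choosing T3, T5 covers {filter, search, sort, undo, preview, import} — 6 features.
No choice of 2 test cases does better; here archive is left uncovered.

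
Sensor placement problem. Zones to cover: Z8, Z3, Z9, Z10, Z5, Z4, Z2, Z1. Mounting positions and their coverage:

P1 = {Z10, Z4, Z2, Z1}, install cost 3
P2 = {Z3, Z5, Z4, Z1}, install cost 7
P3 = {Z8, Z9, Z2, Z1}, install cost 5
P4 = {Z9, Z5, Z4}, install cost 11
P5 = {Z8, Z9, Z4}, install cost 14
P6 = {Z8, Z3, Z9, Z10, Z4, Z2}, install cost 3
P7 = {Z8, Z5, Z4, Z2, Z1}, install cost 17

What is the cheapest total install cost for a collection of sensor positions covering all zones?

10

P2, P6 cover every zone at install cost 7 + 3 = 10.
Any cover uses at least 2 sensor positions; among all covering selections none totals below 10.
Greedy by coverage-per-install cost would pick P6, P1, P2 for 13 — worse than the optimum 10.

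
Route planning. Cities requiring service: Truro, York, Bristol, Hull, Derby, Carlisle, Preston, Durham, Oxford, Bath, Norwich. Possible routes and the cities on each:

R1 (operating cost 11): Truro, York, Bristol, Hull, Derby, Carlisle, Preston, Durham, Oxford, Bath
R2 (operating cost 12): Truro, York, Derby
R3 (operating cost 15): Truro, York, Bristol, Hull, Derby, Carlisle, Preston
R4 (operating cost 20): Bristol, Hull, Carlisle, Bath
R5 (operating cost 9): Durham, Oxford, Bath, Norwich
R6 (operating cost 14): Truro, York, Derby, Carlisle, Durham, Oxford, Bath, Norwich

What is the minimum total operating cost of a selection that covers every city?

20

R1, R5 cover every city at operating cost 11 + 9 = 20.
Any cover uses at least 2 routes; among all covering selections none totals below 20.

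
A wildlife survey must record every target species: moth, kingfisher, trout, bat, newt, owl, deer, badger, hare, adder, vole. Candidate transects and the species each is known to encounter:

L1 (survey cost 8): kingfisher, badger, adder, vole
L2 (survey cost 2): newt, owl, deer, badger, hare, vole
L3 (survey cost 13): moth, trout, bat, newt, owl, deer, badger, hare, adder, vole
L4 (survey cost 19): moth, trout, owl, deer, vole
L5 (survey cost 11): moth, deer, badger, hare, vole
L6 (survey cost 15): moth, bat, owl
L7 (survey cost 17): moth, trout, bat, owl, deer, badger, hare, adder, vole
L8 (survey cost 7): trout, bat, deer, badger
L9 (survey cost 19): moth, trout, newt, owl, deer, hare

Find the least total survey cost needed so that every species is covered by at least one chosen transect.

L1, L3 cover every species at survey cost 8 + 13 = 21.
Any cover uses at least 2 transects; among all covering selections none totals below 21.

21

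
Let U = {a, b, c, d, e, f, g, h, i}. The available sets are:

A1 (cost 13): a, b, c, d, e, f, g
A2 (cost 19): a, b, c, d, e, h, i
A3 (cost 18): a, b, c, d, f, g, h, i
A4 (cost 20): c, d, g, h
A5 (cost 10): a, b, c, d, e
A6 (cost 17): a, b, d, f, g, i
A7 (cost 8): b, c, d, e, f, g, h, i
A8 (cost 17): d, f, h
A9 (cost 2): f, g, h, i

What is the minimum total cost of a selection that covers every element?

A5, A9 cover every element at cost 10 + 2 = 12.
Any cover uses at least 2 sets; among all covering selections none totals below 12.

12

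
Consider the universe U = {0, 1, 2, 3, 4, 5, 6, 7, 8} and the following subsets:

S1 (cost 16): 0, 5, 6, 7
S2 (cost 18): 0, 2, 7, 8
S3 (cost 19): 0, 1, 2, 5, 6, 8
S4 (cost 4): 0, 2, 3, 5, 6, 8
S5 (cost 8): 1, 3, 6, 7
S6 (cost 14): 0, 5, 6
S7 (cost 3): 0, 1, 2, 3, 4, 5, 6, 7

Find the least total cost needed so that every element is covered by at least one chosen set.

S4, S7 cover every element at cost 4 + 3 = 7.
Any cover uses at least 2 sets; among all covering selections none totals below 7.

7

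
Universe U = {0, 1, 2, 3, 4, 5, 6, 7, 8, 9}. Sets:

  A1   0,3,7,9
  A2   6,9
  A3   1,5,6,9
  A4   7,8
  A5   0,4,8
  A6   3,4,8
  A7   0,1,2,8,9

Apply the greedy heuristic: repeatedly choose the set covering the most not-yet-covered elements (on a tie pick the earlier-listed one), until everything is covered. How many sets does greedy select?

Pick 1: A7 covers 5 new elements (0, 1, 2, 8, 9).
Pick 2: A1 covers 2 new elements (3, 7).
Pick 3: A3 covers 2 new elements (5, 6).
Pick 4: A5 covers 1 new elements (4).
Greedy uses 4 sets.

4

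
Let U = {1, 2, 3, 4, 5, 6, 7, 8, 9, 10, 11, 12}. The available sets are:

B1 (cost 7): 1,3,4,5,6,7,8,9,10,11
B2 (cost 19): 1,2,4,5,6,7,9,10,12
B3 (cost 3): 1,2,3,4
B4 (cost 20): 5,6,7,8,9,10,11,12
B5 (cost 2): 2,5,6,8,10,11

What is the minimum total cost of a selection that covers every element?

B3, B4 cover every element at cost 3 + 20 = 23.
Any cover uses at least 2 sets; among all covering selections none totals below 23.

23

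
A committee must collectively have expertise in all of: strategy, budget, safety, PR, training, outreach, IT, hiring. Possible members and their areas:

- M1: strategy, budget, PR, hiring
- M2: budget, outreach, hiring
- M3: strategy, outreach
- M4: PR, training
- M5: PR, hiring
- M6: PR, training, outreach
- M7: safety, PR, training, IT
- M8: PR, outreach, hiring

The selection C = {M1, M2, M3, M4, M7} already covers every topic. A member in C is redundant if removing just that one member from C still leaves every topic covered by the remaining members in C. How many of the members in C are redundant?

Drop M1: the rest still cover every topic — redundant.
Drop M2: the rest still cover every topic — redundant.
Drop M3: the rest still cover every topic — redundant.
Drop M4: the rest still cover every topic — redundant.
Drop M7: safety, IT uncovered — not redundant.
4 redundant: M1, M2, M3, M4.

4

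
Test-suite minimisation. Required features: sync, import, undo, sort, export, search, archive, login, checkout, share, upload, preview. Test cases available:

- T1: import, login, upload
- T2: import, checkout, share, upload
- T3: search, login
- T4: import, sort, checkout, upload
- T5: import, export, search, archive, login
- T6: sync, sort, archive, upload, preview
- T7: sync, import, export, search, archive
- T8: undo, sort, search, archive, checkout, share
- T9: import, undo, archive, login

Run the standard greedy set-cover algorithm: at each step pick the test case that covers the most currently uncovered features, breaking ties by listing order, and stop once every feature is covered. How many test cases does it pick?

Pick 1: T8 covers 6 new features (undo, sort, search, archive, checkout, share).
Pick 2: T1 covers 3 new features (import, login, upload).
Pick 3: T6 covers 2 new features (sync, preview).
Pick 4: T5 covers 1 new features (export).
Greedy uses 4 test cases. (The true minimum is 3.)

4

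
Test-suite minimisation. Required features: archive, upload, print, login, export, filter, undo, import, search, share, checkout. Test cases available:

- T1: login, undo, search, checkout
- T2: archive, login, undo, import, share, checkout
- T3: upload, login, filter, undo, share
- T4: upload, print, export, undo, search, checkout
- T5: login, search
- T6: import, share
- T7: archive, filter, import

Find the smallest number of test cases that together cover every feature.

T2, T3, T4 together cover {archive, upload, print, login, export, filter, undo, import, search, share, checkout} — every feature.
No 2 of the 7 test cases cover everything (all 21 pairs fall short), so 3 is minimum.

3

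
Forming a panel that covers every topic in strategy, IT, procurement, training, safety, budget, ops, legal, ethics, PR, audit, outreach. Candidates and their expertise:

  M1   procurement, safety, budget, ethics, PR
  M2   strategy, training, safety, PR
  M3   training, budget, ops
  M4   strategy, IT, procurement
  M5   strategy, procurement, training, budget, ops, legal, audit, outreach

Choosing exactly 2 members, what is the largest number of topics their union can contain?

Choosing M1, M5 covers {strategy, procurement, training, safety, budget, ops, legal, ethics, PR, audit, outreach} — 11 topics.
No choice of 2 members does better; here IT is left uncovered.

11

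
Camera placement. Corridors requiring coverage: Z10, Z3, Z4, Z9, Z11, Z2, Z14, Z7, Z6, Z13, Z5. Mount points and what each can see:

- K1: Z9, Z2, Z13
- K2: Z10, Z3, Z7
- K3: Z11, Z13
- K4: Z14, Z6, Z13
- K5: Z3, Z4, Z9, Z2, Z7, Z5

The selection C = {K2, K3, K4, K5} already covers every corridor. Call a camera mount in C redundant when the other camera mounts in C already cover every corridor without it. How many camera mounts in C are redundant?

Drop K2: Z10 uncovered — not redundant.
Drop K3: Z11 uncovered — not redundant.
Drop K4: Z14, Z6 uncovered — not redundant.
Drop K5: Z4, Z9, Z2, Z5 uncovered — not redundant.
None of the camera mounts in C is redundant.

0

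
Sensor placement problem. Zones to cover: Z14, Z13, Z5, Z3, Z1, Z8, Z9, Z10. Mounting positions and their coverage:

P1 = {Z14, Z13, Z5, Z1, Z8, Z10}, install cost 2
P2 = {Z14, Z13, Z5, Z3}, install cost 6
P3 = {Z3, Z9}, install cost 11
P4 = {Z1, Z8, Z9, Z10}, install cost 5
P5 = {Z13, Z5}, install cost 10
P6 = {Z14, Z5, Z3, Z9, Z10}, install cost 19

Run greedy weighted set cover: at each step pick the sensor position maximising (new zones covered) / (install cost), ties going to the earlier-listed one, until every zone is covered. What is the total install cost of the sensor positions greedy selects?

Pick 1: P1 adds 6 new (Z14, Z13, Z5, Z1, Z8, Z10) at install cost 2 (ratio 6/2).
Pick 2: P4 adds 1 new (Z9) at install cost 5 (ratio 1/5).
Pick 3: P2 adds 1 new (Z3) at install cost 6 (ratio 1/6).
Greedy total install cost: 2 + 5 + 6 = 13. (The true optimum is 11, so greedy overshoots here.)

13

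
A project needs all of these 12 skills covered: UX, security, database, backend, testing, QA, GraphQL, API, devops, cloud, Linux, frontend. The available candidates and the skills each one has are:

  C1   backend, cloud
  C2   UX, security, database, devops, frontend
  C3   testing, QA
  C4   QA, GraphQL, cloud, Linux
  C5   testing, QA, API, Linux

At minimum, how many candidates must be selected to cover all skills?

C1, C2, C4, C5 together cover {UX, security, database, backend, testing, QA, GraphQL, API, devops, cloud, Linux, frontend} — every skill.
No 3 of the 5 candidates cover everything (all 10 triples fall short), so 4 is minimum.

4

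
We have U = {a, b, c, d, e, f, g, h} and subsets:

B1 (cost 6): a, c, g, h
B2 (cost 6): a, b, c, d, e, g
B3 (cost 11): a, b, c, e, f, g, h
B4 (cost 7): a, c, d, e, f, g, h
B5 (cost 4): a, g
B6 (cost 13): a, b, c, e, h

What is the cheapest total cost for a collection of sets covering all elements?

13

B2, B4 cover every element at cost 6 + 7 = 13.
Any cover uses at least 2 sets; among all covering selections none totals below 13.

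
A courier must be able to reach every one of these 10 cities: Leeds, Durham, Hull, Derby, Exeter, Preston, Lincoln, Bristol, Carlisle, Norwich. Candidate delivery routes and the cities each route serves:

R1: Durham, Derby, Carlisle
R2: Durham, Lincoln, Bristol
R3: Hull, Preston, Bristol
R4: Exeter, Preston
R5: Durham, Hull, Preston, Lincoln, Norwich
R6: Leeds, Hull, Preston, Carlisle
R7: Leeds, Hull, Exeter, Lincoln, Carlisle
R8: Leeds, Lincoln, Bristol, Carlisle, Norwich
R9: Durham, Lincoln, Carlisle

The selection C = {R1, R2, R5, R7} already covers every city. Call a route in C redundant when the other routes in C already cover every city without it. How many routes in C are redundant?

0

Drop R1: Derby uncovered — not redundant.
Drop R2: Bristol uncovered — not redundant.
Drop R5: Preston, Norwich uncovered — not redundant.
Drop R7: Leeds, Exeter uncovered — not redundant.
None of the routes in C is redundant.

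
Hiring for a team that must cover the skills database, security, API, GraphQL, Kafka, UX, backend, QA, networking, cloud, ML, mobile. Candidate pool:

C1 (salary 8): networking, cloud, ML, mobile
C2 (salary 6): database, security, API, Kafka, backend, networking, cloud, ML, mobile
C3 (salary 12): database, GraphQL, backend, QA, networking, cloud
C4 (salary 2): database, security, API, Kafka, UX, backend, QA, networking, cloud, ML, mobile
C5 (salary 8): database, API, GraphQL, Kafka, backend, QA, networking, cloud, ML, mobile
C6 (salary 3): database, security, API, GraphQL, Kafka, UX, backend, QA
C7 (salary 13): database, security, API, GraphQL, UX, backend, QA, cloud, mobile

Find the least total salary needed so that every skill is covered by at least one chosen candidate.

5

C4, C6 cover every skill at salary 2 + 3 = 5.
Any cover uses at least 2 candidates; among all covering selections none totals below 5.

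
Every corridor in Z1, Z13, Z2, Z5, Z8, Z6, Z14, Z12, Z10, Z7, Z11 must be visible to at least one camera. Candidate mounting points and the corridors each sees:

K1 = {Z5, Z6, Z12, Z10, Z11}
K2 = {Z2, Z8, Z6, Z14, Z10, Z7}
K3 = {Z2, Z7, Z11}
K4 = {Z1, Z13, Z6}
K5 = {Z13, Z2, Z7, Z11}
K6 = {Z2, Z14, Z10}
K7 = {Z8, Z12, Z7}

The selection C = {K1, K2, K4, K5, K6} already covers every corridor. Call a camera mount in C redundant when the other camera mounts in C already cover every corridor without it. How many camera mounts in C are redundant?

Drop K1: Z5, Z12 uncovered — not redundant.
Drop K2: Z8 uncovered — not redundant.
Drop K4: Z1 uncovered — not redundant.
Drop K5: the rest still cover every corridor — redundant.
Drop K6: the rest still cover every corridor — redundant.
2 redundant: K5, K6.

2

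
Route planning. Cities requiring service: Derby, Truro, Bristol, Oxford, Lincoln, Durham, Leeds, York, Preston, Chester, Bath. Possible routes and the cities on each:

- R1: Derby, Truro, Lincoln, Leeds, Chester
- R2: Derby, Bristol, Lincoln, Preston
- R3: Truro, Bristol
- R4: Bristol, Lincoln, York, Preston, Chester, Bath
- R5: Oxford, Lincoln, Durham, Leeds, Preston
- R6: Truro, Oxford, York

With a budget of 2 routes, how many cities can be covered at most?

9

Choosing R1, R4 covers {Derby, Truro, Bristol, Lincoln, Leeds, York, Preston, Chester, Bath} — 9 cities.
No choice of 2 routes does better; here Oxford, Durham are left uncovered.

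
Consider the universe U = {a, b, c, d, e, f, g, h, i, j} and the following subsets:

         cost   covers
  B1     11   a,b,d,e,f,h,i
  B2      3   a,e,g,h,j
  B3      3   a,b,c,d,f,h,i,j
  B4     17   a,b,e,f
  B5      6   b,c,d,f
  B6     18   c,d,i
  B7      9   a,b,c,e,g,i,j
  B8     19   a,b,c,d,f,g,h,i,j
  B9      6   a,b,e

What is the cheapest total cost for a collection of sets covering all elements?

B2, B3 cover every element at cost 3 + 3 = 6.
Any cover uses at least 2 sets; among all covering selections none totals below 6.

6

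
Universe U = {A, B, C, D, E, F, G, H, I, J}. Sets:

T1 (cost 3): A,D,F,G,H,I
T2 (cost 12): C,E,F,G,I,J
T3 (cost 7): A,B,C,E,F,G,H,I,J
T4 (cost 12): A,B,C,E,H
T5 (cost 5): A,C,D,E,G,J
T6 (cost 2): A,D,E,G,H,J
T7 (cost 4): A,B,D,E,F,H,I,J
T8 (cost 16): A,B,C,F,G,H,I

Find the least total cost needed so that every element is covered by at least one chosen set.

T3, T6 cover every element at cost 7 + 2 = 9.
Any cover uses at least 2 sets; among all covering selections none totals below 9.
Greedy by coverage-per-cost would pick T6, T7, T5 for 11 — worse than the optimum 9.

9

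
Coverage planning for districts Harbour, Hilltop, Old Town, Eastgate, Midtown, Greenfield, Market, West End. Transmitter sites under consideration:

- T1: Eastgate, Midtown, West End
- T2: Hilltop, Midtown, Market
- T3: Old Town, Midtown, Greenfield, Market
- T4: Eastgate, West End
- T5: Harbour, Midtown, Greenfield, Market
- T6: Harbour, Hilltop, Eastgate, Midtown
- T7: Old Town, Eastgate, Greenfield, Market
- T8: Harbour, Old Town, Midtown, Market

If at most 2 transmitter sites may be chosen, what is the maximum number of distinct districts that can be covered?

Choosing T3, T6 covers {Harbour, Hilltop, Old Town, Eastgate, Midtown, Greenfield, Market} — 7 districts.
No choice of 2 transmitter sites does better; here West End is left uncovered.

7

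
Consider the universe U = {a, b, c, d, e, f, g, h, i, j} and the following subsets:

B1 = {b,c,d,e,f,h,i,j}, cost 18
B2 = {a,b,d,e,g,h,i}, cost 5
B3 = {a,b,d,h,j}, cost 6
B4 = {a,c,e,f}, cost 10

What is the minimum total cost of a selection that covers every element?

B2, B3, B4 cover every element at cost 5 + 6 + 10 = 21.
Any cover uses at least 2 sets; among all covering selections none totals below 21.

21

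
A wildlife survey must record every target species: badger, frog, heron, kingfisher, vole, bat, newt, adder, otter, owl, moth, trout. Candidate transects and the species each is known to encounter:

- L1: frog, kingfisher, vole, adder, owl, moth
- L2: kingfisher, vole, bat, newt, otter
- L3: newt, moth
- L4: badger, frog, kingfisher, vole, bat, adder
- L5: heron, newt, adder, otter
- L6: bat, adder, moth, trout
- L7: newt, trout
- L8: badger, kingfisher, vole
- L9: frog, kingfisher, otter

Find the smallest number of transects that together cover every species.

4

L1, L4, L5, L6 together cover {badger, frog, heron, kingfisher, vole, bat, newt, adder, otter, owl, moth, trout} — every species.
No 3 of the 9 transects cover everything (all 84 triples fall short), so 4 is minimum.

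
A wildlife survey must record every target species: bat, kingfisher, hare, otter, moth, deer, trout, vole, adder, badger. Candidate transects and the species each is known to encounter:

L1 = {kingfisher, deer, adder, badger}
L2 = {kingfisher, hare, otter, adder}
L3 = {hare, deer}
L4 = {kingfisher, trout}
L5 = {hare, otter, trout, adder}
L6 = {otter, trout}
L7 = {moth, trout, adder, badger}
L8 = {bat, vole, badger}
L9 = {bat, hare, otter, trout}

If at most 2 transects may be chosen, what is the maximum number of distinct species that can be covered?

8

Choosing L1, L9 covers {bat, kingfisher, hare, otter, deer, trout, adder, badger} — 8 species.
No choice of 2 transects does better; here moth, vole are left uncovered.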